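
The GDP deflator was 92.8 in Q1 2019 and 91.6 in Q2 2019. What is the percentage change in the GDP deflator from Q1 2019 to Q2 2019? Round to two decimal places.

-1.29%

Change = (91.6 − 92.8) / 92.8 × 100
       = -1.2 / 92.8 × 100 = -1.2931%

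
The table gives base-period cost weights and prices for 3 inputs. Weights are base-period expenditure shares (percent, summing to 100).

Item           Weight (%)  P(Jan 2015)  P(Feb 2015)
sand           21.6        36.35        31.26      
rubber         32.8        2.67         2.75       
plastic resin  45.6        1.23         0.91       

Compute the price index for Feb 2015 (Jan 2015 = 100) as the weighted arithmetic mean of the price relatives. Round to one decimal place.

86.1

sand: 21.6 × (31.26/36.35) = 21.6 × 0.859972 = 18.5754
rubber: 32.8 × (2.75/2.67) = 32.8 × 1.029963 = 33.7828
plastic resin: 45.6 × (0.91/1.23) = 45.6 × 0.739837 = 33.7366
Index = Σ wᵢ·(p₁ᵢ/p₀ᵢ) = 18.5754 + 33.7828 + 33.7366 = 86.0948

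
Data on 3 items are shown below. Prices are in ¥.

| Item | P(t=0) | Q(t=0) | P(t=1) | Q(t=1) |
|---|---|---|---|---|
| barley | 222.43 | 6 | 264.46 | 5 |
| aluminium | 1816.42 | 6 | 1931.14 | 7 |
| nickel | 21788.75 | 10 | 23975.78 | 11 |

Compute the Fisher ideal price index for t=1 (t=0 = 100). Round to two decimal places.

109.90

Laspeyres component (base-period weights):
ΣP(t=1)Q(t=0) = 264.46×6 + 1931.14×6 + 23975.78×10 = 1586.76 + 11586.84 + 239757.8 = 252931.4
ΣP(t=0)Q(t=0) = 222.43×6 + 1816.42×6 + 21788.75×10 = 1334.58 + 10898.52 + 217887.5 = 230120.6
L = 252931.4 / 230120.6 × 100 = 109.9125
Paasche component (current-period weights):
ΣP(t=1)Q(t=1) = 264.46×5 + 1931.14×7 + 23975.78×11 = 1322.3 + 13517.98 + 263733.58 = 278573.86
ΣP(t=0)Q(t=1) = 222.43×5 + 1816.42×7 + 21788.75×11 = 1112.15 + 12714.94 + 239676.25 = 253503.34
P = 278573.86 / 253503.34 × 100 = 109.8896
Fisher = √(L × P) = √(109.9125 × 109.8896) = 109.9011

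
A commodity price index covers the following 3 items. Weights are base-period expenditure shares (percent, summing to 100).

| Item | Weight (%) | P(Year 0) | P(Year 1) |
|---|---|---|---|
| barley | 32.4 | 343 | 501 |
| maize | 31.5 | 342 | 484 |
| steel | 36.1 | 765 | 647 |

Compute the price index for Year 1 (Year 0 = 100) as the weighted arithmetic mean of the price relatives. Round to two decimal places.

122.44

barley: 32.4 × (501/343) = 32.4 × 1.460641 = 47.3248
maize: 31.5 × (484/342) = 31.5 × 1.415205 = 44.5789
steel: 36.1 × (647/765) = 36.1 × 0.845752 = 30.5316
Index = Σ wᵢ·(p₁ᵢ/p₀ᵢ) = 47.3248 + 44.5789 + 30.5316 = 122.4354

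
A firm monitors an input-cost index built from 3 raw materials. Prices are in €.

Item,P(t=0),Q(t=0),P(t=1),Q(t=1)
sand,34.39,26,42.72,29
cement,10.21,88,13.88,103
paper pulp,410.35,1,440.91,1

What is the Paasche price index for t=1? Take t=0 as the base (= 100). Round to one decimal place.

Paasche price index uses current-period quantities as weights.
ΣP(t=1)·Q(t=1) = 42.72×29 + 13.88×103 + 440.91×1 = 1238.88 + 1429.64 + 440.91 = 3109.43
ΣP(t=0)·Q(t=1) = 34.39×29 + 10.21×103 + 410.35×1 = 997.31 + 1051.63 + 410.35 = 2459.29
Index = 3109.43 / 2459.29 × 100 = 126.4361

126.4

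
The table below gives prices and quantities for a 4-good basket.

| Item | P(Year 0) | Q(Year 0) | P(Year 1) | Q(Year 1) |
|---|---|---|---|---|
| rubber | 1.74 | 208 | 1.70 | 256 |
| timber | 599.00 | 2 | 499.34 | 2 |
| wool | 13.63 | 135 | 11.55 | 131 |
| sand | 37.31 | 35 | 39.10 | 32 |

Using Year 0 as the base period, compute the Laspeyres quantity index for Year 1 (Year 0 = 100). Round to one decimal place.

98.2

Laspeyres quantity index uses base-period prices as weights.
ΣP(Year 0)·Q(Year 1) = 1.74×256 + 599.00×2 + 13.63×131 + 37.31×32 = 445.44 + 1198 + 1785.53 + 1193.92 = 4622.89
ΣP(Year 0)·Q(Year 0) = 1.74×208 + 599.00×2 + 13.63×135 + 37.31×35 = 361.92 + 1198 + 1840.05 + 1305.85 = 4705.82
Index = 4622.89 / 4705.82 × 100 = 98.2377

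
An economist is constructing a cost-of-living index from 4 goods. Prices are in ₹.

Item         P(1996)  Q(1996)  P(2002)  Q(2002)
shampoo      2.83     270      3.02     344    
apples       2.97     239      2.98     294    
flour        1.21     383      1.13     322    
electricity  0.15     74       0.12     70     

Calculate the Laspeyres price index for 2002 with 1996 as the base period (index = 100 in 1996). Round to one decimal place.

101.1

Laspeyres price index uses base-period quantities as weights.
ΣP(2002)·Q(1996) = 3.02×270 + 2.98×239 + 1.13×383 + 0.12×74 = 815.4 + 712.22 + 432.79 + 8.88 = 1969.29
ΣP(1996)·Q(1996) = 2.83×270 + 2.97×239 + 1.21×383 + 0.15×74 = 764.1 + 709.83 + 463.43 + 11.1 = 1948.46
Index = 1969.29 / 1948.46 × 100 = 101.0690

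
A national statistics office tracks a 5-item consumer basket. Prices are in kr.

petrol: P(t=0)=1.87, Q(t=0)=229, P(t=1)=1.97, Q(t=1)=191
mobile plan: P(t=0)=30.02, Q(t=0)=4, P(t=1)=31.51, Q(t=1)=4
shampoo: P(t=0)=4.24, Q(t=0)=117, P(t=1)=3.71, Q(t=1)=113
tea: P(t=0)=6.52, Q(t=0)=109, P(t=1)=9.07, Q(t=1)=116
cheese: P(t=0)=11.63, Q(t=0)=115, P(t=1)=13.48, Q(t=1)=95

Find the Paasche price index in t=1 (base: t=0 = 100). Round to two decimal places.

Paasche price index uses current-period quantities as weights.
ΣP(t=1)·Q(t=1) = 1.97×191 + 31.51×4 + 3.71×113 + 9.07×116 + 13.48×95 = 376.27 + 126.04 + 419.23 + 1052.12 + 1280.6 = 3254.26
ΣP(t=0)·Q(t=1) = 1.87×191 + 30.02×4 + 4.24×113 + 6.52×116 + 11.63×95 = 357.17 + 120.08 + 479.12 + 756.32 + 1104.85 = 2817.54
Index = 3254.26 / 2817.54 × 100 = 115.5000

115.50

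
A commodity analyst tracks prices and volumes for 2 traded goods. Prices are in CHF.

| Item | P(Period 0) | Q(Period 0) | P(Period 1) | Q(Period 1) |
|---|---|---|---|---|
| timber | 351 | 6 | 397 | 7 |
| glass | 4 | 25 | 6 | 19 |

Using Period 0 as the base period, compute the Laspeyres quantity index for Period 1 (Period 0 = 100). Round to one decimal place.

Laspeyres quantity index uses base-period prices as weights.
ΣP(Period 0)·Q(Period 1) = 351×7 + 4×19 = 2457 + 76 = 2533
ΣP(Period 0)·Q(Period 0) = 351×6 + 4×25 = 2106 + 100 = 2206
Index = 2533 / 2206 × 100 = 114.8232

114.8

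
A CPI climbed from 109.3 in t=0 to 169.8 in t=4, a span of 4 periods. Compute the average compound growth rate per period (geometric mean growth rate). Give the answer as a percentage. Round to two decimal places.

11.64%

Growth factor = (169.8/109.3)^(1/4) = (1.553522)^(1/4) = 1.116425
Growth rate = 1.116425 − 1 = 0.116425 = 11.6425%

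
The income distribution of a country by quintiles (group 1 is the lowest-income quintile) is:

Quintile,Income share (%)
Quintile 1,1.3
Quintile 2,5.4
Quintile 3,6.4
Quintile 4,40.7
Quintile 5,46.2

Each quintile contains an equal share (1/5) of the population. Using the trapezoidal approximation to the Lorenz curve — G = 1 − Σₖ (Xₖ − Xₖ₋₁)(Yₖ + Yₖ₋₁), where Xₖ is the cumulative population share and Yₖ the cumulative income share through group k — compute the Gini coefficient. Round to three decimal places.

0.500

Cumulative income shares Yₖ: 0.0130, 0.0670, 0.1310, 0.5380, 1.0000
Σ (Xₖ−Xₖ₋₁)(Yₖ+Yₖ₋₁) = (1/5)(0.0130+0.0000) + (1/5)(0.0670+0.0130) + (1/5)(0.1310+0.0670) + (1/5)(0.5380+0.1310) + (1/5)(1.0000+0.5380)
  = 0.0026 + 0.0160 + 0.0396 + 0.1338 + 0.3076 = 0.4996
G = 1 − 0.4996 = 0.5004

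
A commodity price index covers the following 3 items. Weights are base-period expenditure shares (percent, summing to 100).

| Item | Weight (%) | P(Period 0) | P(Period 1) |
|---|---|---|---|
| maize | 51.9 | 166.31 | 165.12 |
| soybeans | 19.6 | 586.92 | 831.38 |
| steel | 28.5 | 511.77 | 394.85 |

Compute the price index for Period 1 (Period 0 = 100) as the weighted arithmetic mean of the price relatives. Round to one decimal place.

maize: 51.9 × (165.12/166.31) = 51.9 × 0.992845 = 51.5286
soybeans: 19.6 × (831.38/586.92) = 19.6 × 1.416513 = 27.7637
steel: 28.5 × (394.85/511.77) = 28.5 × 0.771538 = 21.9888
Index = Σ wᵢ·(p₁ᵢ/p₀ᵢ) = 51.5286 + 27.7637 + 21.9888 = 101.2811

101.3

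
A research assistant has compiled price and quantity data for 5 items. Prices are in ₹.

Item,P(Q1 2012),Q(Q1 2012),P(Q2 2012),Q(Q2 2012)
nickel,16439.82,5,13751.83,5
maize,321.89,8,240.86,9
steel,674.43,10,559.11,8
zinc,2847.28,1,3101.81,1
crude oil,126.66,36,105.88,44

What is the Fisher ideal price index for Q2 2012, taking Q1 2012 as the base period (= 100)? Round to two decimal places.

Laspeyres component (base-period weights):
ΣP(Q2 2012)Q(Q1 2012) = 13751.83×5 + 240.86×8 + 559.11×10 + 3101.81×1 + 105.88×36 = 68759.15 + 1926.88 + 5591.1 + 3101.81 + 3811.68 = 83190.62
ΣP(Q1 2012)Q(Q1 2012) = 16439.82×5 + 321.89×8 + 674.43×10 + 2847.28×1 + 126.66×36 = 82199.1 + 2575.12 + 6744.3 + 2847.28 + 4559.76 = 98925.56
L = 83190.62 / 98925.56 × 100 = 84.0942
Paasche component (current-period weights):
ΣP(Q2 2012)Q(Q2 2012) = 13751.83×5 + 240.86×9 + 559.11×8 + 3101.81×1 + 105.88×44 = 68759.15 + 2167.74 + 4472.88 + 3101.81 + 4658.72 = 83160.3
ΣP(Q1 2012)Q(Q2 2012) = 16439.82×5 + 321.89×9 + 674.43×8 + 2847.28×1 + 126.66×44 = 82199.1 + 2897.01 + 5395.44 + 2847.28 + 5573.04 = 98911.87
P = 83160.3 / 98911.87 × 100 = 84.0751
Fisher = √(L × P) = √(84.0942 × 84.0751) = 84.0847

84.08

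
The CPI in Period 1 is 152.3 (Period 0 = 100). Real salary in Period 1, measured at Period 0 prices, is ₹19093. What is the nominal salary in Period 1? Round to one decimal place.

29078.6

Nominal = Real × (Index/100) = 19093 × (152.3/100)
        = 19093 × 1.523 = 29078.6390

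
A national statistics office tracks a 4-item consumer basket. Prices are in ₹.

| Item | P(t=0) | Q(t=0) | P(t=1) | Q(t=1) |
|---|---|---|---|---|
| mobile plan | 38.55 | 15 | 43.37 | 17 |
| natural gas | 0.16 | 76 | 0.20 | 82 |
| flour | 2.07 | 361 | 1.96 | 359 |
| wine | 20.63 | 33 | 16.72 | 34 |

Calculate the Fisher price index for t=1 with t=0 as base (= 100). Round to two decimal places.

95.62

Laspeyres component (base-period weights):
ΣP(t=1)Q(t=0) = 43.37×15 + 0.20×76 + 1.96×361 + 16.72×33 = 650.55 + 15.2 + 707.56 + 551.76 = 1925.07
ΣP(t=0)Q(t=0) = 38.55×15 + 0.16×76 + 2.07×361 + 20.63×33 = 578.25 + 12.16 + 747.27 + 680.79 = 2018.47
L = 1925.07 / 2018.47 × 100 = 95.3727
Paasche component (current-period weights):
ΣP(t=1)Q(t=1) = 43.37×17 + 0.20×82 + 1.96×359 + 16.72×34 = 737.29 + 16.4 + 703.64 + 568.48 = 2025.81
ΣP(t=0)Q(t=1) = 38.55×17 + 0.16×82 + 2.07×359 + 20.63×34 = 655.35 + 13.12 + 743.13 + 701.42 = 2113.02
P = 2025.81 / 2113.02 × 100 = 95.8727
Fisher = √(L × P) = √(95.3727 × 95.8727) = 95.6224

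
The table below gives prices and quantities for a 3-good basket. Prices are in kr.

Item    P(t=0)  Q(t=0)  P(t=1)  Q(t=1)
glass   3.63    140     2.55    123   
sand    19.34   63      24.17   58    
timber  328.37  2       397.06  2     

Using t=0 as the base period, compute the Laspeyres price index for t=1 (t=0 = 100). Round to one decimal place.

112.2

Laspeyres price index uses base-period quantities as weights.
ΣP(t=1)·Q(t=0) = 2.55×140 + 24.17×63 + 397.06×2 = 357 + 1522.71 + 794.12 = 2673.83
ΣP(t=0)·Q(t=0) = 3.63×140 + 19.34×63 + 328.37×2 = 508.2 + 1218.42 + 656.74 = 2383.36
Index = 2673.83 / 2383.36 × 100 = 112.1874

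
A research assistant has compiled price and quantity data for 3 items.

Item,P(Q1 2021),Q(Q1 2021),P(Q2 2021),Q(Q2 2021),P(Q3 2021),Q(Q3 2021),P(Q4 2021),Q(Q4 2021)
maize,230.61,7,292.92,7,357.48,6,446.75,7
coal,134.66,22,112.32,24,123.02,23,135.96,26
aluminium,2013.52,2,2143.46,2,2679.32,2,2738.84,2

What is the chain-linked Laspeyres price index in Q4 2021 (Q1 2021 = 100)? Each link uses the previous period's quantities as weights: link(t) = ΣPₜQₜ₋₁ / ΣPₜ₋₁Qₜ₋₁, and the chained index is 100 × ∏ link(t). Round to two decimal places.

Link Q1 2021→Q2 2021:
ΣP(Q2 2021)Q(Q1 2021) = 292.92×7 + 112.32×22 + 2143.46×2 = 2050.44 + 2471.04 + 4286.92 = 8808.4
ΣP(Q1 2021)Q(Q1 2021) = 230.61×7 + 134.66×22 + 2013.52×2 = 1614.27 + 2962.52 + 4027.04 = 8603.83
link = 8808.4/8603.83 = 1.023777
Link Q2 2021→Q3 2021:
ΣP(Q3 2021)Q(Q2 2021) = 357.48×7 + 123.02×24 + 2679.32×2 = 2502.36 + 2952.48 + 5358.64 = 10813.48
ΣP(Q2 2021)Q(Q2 2021) = 292.92×7 + 112.32×24 + 2143.46×2 = 2050.44 + 2695.68 + 4286.92 = 9033.04
link = 10813.48/9033.04 = 1.197103
Link Q3 2021→Q4 2021:
ΣP(Q4 2021)Q(Q3 2021) = 446.75×6 + 135.96×23 + 2738.84×2 = 2680.5 + 3127.08 + 5477.68 = 11285.26
ΣP(Q3 2021)Q(Q3 2021) = 357.48×6 + 123.02×23 + 2679.32×2 = 2144.88 + 2829.46 + 5358.64 = 10332.98
link = 11285.26/10332.98 = 1.092159
Chained index = 100 × 1.023777 × 1.197103 × 1.092159 = 133.8513

133.85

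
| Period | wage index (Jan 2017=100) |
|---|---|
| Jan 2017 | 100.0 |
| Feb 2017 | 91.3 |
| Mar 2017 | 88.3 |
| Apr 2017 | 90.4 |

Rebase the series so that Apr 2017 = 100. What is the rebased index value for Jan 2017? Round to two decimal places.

Rebased(Jan 2017) = 100.0 / 90.4 × 100 = 110.6195

110.62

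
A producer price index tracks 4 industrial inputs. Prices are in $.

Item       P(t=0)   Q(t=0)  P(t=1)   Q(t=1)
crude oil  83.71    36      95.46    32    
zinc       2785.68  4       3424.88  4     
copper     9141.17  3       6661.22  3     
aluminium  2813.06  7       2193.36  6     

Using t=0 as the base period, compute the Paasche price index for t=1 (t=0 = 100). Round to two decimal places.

Paasche price index uses current-period quantities as weights.
ΣP(t=1)·Q(t=1) = 95.46×32 + 3424.88×4 + 6661.22×3 + 2193.36×6 = 3054.72 + 13699.52 + 19983.66 + 13160.16 = 49898.06
ΣP(t=0)·Q(t=1) = 83.71×32 + 2785.68×4 + 9141.17×3 + 2813.06×6 = 2678.72 + 11142.72 + 27423.51 + 16878.36 = 58123.31
Index = 49898.06 / 58123.31 × 100 = 85.8486

85.85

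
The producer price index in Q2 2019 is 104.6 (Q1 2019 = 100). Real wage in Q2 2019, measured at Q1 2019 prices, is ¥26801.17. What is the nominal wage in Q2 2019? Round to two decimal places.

Nominal = Real × (Index/100) = 26801.17 × (104.6/100)
        = 26801.17 × 1.046 = 28034.0238

28034.02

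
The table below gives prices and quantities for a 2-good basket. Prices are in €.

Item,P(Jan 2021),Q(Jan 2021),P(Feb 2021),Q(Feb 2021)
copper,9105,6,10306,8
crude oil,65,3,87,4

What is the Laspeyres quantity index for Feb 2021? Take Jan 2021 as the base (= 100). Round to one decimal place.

Laspeyres quantity index uses base-period prices as weights.
ΣP(Jan 2021)·Q(Feb 2021) = 9105×8 + 65×4 = 72840 + 260 = 73100
ΣP(Jan 2021)·Q(Jan 2021) = 9105×6 + 65×3 = 54630 + 195 = 54825
Index = 73100 / 54825 × 100 = 133.3333

133.3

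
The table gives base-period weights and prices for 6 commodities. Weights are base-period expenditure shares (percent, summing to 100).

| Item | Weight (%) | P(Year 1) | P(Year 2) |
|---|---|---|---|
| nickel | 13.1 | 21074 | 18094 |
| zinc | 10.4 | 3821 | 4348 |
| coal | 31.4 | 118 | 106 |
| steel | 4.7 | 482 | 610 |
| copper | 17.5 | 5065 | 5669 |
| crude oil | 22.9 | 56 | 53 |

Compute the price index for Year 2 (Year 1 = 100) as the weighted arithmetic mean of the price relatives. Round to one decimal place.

nickel: 13.1 × (18094/21074) = 13.1 × 0.858594 = 11.2476
zinc: 10.4 × (4348/3821) = 10.4 × 1.137922 = 11.8344
coal: 31.4 × (106/118) = 31.4 × 0.898305 = 28.2068
steel: 4.7 × (610/482) = 4.7 × 1.265560 = 5.9481
copper: 17.5 × (5669/5065) = 17.5 × 1.119250 = 19.5869
crude oil: 22.9 × (53/56) = 22.9 × 0.946429 = 21.6732
Index = Σ wᵢ·(p₁ᵢ/p₀ᵢ) = 11.2476 + 11.8344 + 28.2068 + 5.9481 + 19.5869 + 21.6732 = 98.4970

98.5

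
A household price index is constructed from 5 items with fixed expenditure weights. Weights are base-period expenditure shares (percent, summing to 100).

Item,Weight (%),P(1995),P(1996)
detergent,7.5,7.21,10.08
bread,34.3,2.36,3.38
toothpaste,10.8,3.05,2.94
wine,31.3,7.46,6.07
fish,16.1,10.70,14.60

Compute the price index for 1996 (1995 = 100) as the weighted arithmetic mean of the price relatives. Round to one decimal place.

117.5

detergent: 7.5 × (10.08/7.21) = 7.5 × 1.398058 = 10.4854
bread: 34.3 × (3.38/2.36) = 34.3 × 1.432203 = 49.1246
toothpaste: 10.8 × (2.94/3.05) = 10.8 × 0.963934 = 10.4105
wine: 31.3 × (6.07/7.46) = 31.3 × 0.813673 = 25.4680
fish: 16.1 × (14.60/10.70) = 16.1 × 1.364486 = 21.9682
Index = Σ wᵢ·(p₁ᵢ/p₀ᵢ) = 10.4854 + 49.1246 + 10.4105 + 25.4680 + 21.9682 = 117.4567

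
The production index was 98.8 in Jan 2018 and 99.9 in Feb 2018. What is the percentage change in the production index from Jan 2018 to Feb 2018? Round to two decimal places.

1.11%

Change = (99.9 − 98.8) / 98.8 × 100
       = 1.1 / 98.8 × 100 = 1.1134%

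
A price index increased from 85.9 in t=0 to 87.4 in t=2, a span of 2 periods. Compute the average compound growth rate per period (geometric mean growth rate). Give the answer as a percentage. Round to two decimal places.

Growth factor = (87.4/85.9)^(1/2) = (1.017462)^(1/2) = 1.008693
Growth rate = 1.008693 − 1 = 0.008693 = 0.8693%

0.87%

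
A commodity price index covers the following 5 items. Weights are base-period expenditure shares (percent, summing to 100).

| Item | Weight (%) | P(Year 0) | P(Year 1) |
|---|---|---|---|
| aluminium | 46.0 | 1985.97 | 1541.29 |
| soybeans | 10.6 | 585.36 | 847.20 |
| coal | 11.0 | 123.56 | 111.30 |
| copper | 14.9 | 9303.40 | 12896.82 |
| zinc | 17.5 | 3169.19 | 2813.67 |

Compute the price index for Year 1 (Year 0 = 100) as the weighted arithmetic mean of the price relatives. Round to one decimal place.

aluminium: 46.0 × (1541.29/1985.97) = 46.0 × 0.776089 = 35.7001
soybeans: 10.6 × (847.20/585.36) = 10.6 × 1.447314 = 15.3415
coal: 11.0 × (111.30/123.56) = 11.0 × 0.900777 = 9.9085
copper: 14.9 × (12896.82/9303.40) = 14.9 × 1.386248 = 20.6551
zinc: 17.5 × (2813.67/3169.19) = 17.5 × 0.887820 = 15.5368
Index = Σ wᵢ·(p₁ᵢ/p₀ᵢ) = 35.7001 + 15.3415 + 9.9085 + 20.6551 + 15.5368 = 97.1421

97.1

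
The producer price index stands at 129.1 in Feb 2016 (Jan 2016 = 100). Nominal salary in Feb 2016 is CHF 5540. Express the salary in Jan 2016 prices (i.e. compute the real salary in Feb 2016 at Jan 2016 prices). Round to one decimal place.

Real = Nominal ÷ (Index/100) = 5540 ÷ (129.1/100)
     = 5540 ÷ 1.291 = 4291.2471

4291.2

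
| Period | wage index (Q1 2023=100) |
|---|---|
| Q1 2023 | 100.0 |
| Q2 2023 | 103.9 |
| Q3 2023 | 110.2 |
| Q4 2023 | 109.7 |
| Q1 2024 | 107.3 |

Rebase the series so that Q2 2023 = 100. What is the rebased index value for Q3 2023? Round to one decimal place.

Rebased(Q3 2023) = 110.2 / 103.9 × 100 = 106.0635

106.1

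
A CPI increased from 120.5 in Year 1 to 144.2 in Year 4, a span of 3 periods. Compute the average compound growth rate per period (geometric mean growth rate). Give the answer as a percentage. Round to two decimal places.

Growth factor = (144.2/120.5)^(1/3) = (1.196680)^(1/3) = 1.061678
Growth rate = 1.061678 − 1 = 0.061678 = 6.1678%

6.17%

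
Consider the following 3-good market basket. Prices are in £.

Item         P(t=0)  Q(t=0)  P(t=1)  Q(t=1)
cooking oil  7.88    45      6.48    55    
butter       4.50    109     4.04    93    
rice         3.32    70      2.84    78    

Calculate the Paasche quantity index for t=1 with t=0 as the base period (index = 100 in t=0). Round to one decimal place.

102.5

Paasche quantity index uses current-period prices as weights.
ΣP(t=1)·Q(t=1) = 6.48×55 + 4.04×93 + 2.84×78 = 356.4 + 375.72 + 221.52 = 953.64
ΣP(t=1)·Q(t=0) = 6.48×45 + 4.04×109 + 2.84×70 = 291.6 + 440.36 + 198.8 = 930.76
Index = 953.64 / 930.76 × 100 = 102.4582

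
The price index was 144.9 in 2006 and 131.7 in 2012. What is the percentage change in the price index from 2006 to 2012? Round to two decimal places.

-9.11%

Change = (131.7 − 144.9) / 144.9 × 100
       = -13.2 / 144.9 × 100 = -9.1097%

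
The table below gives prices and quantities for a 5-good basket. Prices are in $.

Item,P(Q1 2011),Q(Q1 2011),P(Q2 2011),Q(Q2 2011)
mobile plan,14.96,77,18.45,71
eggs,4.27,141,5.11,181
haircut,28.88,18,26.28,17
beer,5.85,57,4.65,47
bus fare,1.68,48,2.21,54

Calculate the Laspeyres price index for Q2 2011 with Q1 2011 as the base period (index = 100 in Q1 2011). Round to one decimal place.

111.1

Laspeyres price index uses base-period quantities as weights.
ΣP(Q2 2011)·Q(Q1 2011) = 18.45×77 + 5.11×141 + 26.28×18 + 4.65×57 + 2.21×48 = 1420.65 + 720.51 + 473.04 + 265.05 + 106.08 = 2985.33
ΣP(Q1 2011)·Q(Q1 2011) = 14.96×77 + 4.27×141 + 28.88×18 + 5.85×57 + 1.68×48 = 1151.92 + 602.07 + 519.84 + 333.45 + 80.64 = 2687.92
Index = 2985.33 / 2687.92 × 100 = 111.0647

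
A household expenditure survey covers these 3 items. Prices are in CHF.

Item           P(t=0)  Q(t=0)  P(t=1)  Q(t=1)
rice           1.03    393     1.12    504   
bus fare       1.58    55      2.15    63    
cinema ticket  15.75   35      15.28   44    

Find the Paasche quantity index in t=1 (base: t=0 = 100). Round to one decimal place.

125.5

Paasche quantity index uses current-period prices as weights.
ΣP(t=1)·Q(t=1) = 1.12×504 + 2.15×63 + 15.28×44 = 564.48 + 135.45 + 672.32 = 1372.25
ΣP(t=1)·Q(t=0) = 1.12×393 + 2.15×55 + 15.28×35 = 440.16 + 118.25 + 534.8 = 1093.21
Index = 1372.25 / 1093.21 × 100 = 125.5248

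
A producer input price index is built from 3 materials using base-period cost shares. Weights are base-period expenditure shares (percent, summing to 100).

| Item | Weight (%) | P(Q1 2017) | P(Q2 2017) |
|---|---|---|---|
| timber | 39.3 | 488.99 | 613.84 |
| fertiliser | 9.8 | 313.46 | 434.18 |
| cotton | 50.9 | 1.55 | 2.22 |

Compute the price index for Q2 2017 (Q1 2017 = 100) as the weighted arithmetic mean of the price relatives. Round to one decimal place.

timber: 39.3 × (613.84/488.99) = 39.3 × 1.255322 = 49.3342
fertiliser: 9.8 × (434.18/313.46) = 9.8 × 1.385121 = 13.5742
cotton: 50.9 × (2.22/1.55) = 50.9 × 1.432258 = 72.9019
Index = Σ wᵢ·(p₁ᵢ/p₀ᵢ) = 49.3342 + 13.5742 + 72.9019 = 135.8103

135.8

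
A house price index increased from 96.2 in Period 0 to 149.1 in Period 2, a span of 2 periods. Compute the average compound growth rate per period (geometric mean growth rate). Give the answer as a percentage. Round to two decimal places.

Growth factor = (149.1/96.2)^(1/2) = (1.549896)^(1/2) = 1.244948
Growth rate = 1.244948 − 1 = 0.244948 = 24.4948%

24.49%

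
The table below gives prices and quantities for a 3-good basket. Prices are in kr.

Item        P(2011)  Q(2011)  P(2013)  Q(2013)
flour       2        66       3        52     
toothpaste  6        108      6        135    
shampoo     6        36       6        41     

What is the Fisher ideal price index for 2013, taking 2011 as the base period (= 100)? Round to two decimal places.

Laspeyres component (base-period weights):
ΣP(2013)Q(2011) = 3×66 + 6×108 + 6×36 = 198 + 648 + 216 = 1062
ΣP(2011)Q(2011) = 2×66 + 6×108 + 6×36 = 132 + 648 + 216 = 996
L = 1062 / 996 × 100 = 106.6265
Paasche component (current-period weights):
ΣP(2013)Q(2013) = 3×52 + 6×135 + 6×41 = 156 + 810 + 246 = 1212
ΣP(2011)Q(2013) = 2×52 + 6×135 + 6×41 = 104 + 810 + 246 = 1160
P = 1212 / 1160 × 100 = 104.4828
Fisher = √(L × P) = √(106.6265 × 104.4828) = 105.5492

105.55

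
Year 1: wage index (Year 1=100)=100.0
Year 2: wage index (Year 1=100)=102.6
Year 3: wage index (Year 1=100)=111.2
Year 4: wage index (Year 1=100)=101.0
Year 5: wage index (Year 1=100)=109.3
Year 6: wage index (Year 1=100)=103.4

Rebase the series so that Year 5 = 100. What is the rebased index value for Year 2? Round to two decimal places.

Rebased(Year 2) = 102.6 / 109.3 × 100 = 93.8701

93.87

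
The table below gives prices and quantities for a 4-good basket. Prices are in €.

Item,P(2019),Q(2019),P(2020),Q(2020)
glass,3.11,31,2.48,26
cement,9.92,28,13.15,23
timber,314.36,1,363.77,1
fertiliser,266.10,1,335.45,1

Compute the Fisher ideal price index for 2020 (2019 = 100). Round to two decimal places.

Laspeyres component (base-period weights):
ΣP(2020)Q(2019) = 2.48×31 + 13.15×28 + 363.77×1 + 335.45×1 = 76.88 + 368.2 + 363.77 + 335.45 = 1144.3
ΣP(2019)Q(2019) = 3.11×31 + 9.92×28 + 314.36×1 + 266.10×1 = 96.41 + 277.76 + 314.36 + 266.1 = 954.63
L = 1144.3 / 954.63 × 100 = 119.8684
Paasche component (current-period weights):
ΣP(2020)Q(2020) = 2.48×26 + 13.15×23 + 363.77×1 + 335.45×1 = 64.48 + 302.45 + 363.77 + 335.45 = 1066.15
ΣP(2019)Q(2020) = 3.11×26 + 9.92×23 + 314.36×1 + 266.10×1 = 80.86 + 228.16 + 314.36 + 266.1 = 889.48
P = 1066.15 / 889.48 × 100 = 119.8622
Fisher = √(L × P) = √(119.8684 × 119.8622) = 119.8653

119.87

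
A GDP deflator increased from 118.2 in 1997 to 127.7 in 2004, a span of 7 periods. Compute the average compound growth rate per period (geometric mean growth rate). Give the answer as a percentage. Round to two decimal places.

Growth factor = (127.7/118.2)^(1/7) = (1.080372)^(1/7) = 1.011105
Growth rate = 1.011105 − 1 = 0.011105 = 1.1105%

1.11%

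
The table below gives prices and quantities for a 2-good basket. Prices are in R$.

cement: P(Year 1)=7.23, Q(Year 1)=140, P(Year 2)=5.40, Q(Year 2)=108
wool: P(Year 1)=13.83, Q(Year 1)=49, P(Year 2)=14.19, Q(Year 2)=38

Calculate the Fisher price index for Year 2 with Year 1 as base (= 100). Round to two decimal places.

85.90

Laspeyres component (base-period weights):
ΣP(Year 2)Q(Year 1) = 5.40×140 + 14.19×49 = 756 + 695.31 = 1451.31
ΣP(Year 1)Q(Year 1) = 7.23×140 + 13.83×49 = 1012.2 + 677.67 = 1689.87
L = 1451.31 / 1689.87 × 100 = 85.8829
Paasche component (current-period weights):
ΣP(Year 2)Q(Year 2) = 5.40×108 + 14.19×38 = 583.2 + 539.22 = 1122.42
ΣP(Year 1)Q(Year 2) = 7.23×108 + 13.83×38 = 780.84 + 525.54 = 1306.38
P = 1122.42 / 1306.38 × 100 = 85.9183
Fisher = √(L × P) = √(85.8829 × 85.9183) = 85.9006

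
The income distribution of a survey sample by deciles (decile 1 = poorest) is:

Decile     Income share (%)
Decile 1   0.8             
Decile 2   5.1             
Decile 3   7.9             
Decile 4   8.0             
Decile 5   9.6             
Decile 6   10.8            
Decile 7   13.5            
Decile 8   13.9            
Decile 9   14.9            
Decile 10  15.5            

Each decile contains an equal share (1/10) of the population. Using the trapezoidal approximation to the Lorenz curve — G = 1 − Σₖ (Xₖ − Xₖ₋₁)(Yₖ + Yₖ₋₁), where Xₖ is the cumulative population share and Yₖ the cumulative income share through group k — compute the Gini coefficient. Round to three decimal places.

0.249

Cumulative income shares Yₖ: 0.0080, 0.0590, 0.1380, 0.2180, 0.3140, 0.4220, 0.5570, 0.6960, 0.8450, 1.0000
Σ (Xₖ−Xₖ₋₁)(Yₖ+Yₖ₋₁) = (1/10)(0.0080+0.0000) + (1/10)(0.0590+0.0080) + (1/10)(0.1380+0.0590) + (1/10)(0.2180+0.1380) + (1/10)(0.3140+0.2180) + (1/10)(0.4220+0.3140) + (1/10)(0.5570+0.4220) + (1/10)(0.6960+0.5570) + (1/10)(0.8450+0.6960) + (1/10)(1.0000+0.8450)
  = 0.0008 + 0.0067 + 0.0197 + 0.0356 + 0.0532 + 0.0736 + 0.0979 + 0.1253 + 0.1541 + 0.1845 = 0.7514
G = 1 − 0.7514 = 0.2486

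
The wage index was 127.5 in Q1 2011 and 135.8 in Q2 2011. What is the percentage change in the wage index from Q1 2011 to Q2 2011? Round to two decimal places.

6.51%

Change = (135.8 − 127.5) / 127.5 × 100
       = 8.3 / 127.5 × 100 = 6.5098%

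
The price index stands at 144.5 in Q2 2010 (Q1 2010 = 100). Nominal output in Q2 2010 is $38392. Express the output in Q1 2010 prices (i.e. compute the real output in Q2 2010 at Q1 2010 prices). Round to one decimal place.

26568.9

Real = Nominal ÷ (Index/100) = 38392 ÷ (144.5/100)
     = 38392 ÷ 1.445 = 26568.8581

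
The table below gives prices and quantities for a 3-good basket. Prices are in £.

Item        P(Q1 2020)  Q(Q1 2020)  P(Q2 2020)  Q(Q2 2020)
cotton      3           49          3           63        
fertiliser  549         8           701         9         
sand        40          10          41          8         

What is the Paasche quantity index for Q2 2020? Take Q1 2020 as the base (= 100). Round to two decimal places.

110.72

Paasche quantity index uses current-period prices as weights.
ΣP(Q2 2020)·Q(Q2 2020) = 3×63 + 701×9 + 41×8 = 189 + 6309 + 328 = 6826
ΣP(Q2 2020)·Q(Q1 2020) = 3×49 + 701×8 + 41×10 = 147 + 5608 + 410 = 6165
Index = 6826 / 6165 × 100 = 110.7218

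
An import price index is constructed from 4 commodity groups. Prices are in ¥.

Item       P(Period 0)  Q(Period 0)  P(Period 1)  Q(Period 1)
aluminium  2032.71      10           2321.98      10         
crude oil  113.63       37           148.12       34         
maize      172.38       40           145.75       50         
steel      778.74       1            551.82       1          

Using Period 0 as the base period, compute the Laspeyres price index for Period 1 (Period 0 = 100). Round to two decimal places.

Laspeyres price index uses base-period quantities as weights.
ΣP(Period 1)·Q(Period 0) = 2321.98×10 + 148.12×37 + 145.75×40 + 551.82×1 = 23219.8 + 5480.44 + 5830 + 551.82 = 35082.06
ΣP(Period 0)·Q(Period 0) = 2032.71×10 + 113.63×37 + 172.38×40 + 778.74×1 = 20327.1 + 4204.31 + 6895.2 + 778.74 = 32205.35
Index = 35082.06 / 32205.35 × 100 = 108.9324

108.93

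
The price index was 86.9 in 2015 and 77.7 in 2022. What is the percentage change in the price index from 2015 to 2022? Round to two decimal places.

-10.59%

Change = (77.7 − 86.9) / 86.9 × 100
       = -9.2 / 86.9 × 100 = -10.5869%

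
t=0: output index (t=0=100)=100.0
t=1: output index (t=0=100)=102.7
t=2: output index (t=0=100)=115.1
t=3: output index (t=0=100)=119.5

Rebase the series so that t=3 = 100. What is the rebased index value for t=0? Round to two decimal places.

Rebased(t=0) = 100.0 / 119.5 × 100 = 83.6820

83.68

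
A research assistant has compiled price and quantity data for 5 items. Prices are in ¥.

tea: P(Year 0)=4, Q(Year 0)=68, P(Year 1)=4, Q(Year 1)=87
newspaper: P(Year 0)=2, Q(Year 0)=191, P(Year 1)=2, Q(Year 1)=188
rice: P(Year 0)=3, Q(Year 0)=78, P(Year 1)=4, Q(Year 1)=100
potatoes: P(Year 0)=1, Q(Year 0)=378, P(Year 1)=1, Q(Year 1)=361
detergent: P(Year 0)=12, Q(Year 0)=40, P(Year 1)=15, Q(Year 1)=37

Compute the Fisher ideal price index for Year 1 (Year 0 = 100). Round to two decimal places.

111.44

Laspeyres component (base-period weights):
ΣP(Year 1)Q(Year 0) = 4×68 + 2×191 + 4×78 + 1×378 + 15×40 = 272 + 382 + 312 + 378 + 600 = 1944
ΣP(Year 0)Q(Year 0) = 4×68 + 2×191 + 3×78 + 1×378 + 12×40 = 272 + 382 + 234 + 378 + 480 = 1746
L = 1944 / 1746 × 100 = 111.3402
Paasche component (current-period weights):
ΣP(Year 1)Q(Year 1) = 4×87 + 2×188 + 4×100 + 1×361 + 15×37 = 348 + 376 + 400 + 361 + 555 = 2040
ΣP(Year 0)Q(Year 1) = 4×87 + 2×188 + 3×100 + 1×361 + 12×37 = 348 + 376 + 300 + 361 + 444 = 1829
P = 2040 / 1829 × 100 = 111.5364
Fisher = √(L × P) = √(111.3402 × 111.5364) = 111.4382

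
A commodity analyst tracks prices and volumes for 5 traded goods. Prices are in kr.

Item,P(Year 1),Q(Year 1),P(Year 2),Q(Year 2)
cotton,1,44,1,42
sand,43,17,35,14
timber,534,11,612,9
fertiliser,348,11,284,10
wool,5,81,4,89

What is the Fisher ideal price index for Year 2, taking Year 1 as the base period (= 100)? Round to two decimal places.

Laspeyres component (base-period weights):
ΣP(Year 2)Q(Year 1) = 1×44 + 35×17 + 612×11 + 284×11 + 4×81 = 44 + 595 + 6732 + 3124 + 324 = 10819
ΣP(Year 1)Q(Year 1) = 1×44 + 43×17 + 534×11 + 348×11 + 5×81 = 44 + 731 + 5874 + 3828 + 405 = 10882
L = 10819 / 10882 × 100 = 99.4211
Paasche component (current-period weights):
ΣP(Year 2)Q(Year 2) = 1×42 + 35×14 + 612×9 + 284×10 + 4×89 = 42 + 490 + 5508 + 2840 + 356 = 9236
ΣP(Year 1)Q(Year 2) = 1×42 + 43×14 + 534×9 + 348×10 + 5×89 = 42 + 602 + 4806 + 3480 + 445 = 9375
P = 9236 / 9375 × 100 = 98.5173
Fisher = √(L × P) = √(99.4211 × 98.5173) = 98.9682

98.97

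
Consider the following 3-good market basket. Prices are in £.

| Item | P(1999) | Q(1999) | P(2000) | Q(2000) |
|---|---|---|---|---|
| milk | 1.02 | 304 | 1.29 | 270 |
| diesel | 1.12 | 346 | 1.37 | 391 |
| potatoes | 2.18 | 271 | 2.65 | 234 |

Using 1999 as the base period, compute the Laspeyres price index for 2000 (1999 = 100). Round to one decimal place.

Laspeyres price index uses base-period quantities as weights.
ΣP(2000)·Q(1999) = 1.29×304 + 1.37×346 + 2.65×271 = 392.16 + 474.02 + 718.15 = 1584.33
ΣP(1999)·Q(1999) = 1.02×304 + 1.12×346 + 2.18×271 = 310.08 + 387.52 + 590.78 = 1288.38
Index = 1584.33 / 1288.38 × 100 = 122.9707

123.0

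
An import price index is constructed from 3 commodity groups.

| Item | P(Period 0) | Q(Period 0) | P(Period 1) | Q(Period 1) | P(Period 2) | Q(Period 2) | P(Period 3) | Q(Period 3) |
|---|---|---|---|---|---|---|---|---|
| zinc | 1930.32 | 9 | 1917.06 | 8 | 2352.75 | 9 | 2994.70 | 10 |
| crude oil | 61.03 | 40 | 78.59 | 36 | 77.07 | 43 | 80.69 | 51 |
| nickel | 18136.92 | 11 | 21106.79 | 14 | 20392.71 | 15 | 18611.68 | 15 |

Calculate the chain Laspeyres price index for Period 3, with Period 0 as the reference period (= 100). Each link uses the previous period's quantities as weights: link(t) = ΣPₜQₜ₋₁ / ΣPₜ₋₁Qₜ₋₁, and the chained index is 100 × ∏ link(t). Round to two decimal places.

105.66

Link Period 0→Period 1:
ΣP(Period 1)Q(Period 0) = 1917.06×9 + 78.59×40 + 21106.79×11 = 17253.54 + 3143.6 + 232174.69 = 252571.83
ΣP(Period 0)Q(Period 0) = 1930.32×9 + 61.03×40 + 18136.92×11 = 17372.88 + 2441.2 + 199506.12 = 219320.2
link = 252571.83/219320.2 = 1.151612
Link Period 1→Period 2:
ΣP(Period 2)Q(Period 1) = 2352.75×8 + 77.07×36 + 20392.71×14 = 18822 + 2774.52 + 285497.94 = 307094.46
ΣP(Period 1)Q(Period 1) = 1917.06×8 + 78.59×36 + 21106.79×14 = 15336.48 + 2829.24 + 295495.06 = 313660.78
link = 307094.46/313660.78 = 0.979066
Link Period 2→Period 3:
ΣP(Period 3)Q(Period 2) = 2994.70×9 + 80.69×43 + 18611.68×15 = 26952.3 + 3469.67 + 279175.2 = 309597.17
ΣP(Period 2)Q(Period 2) = 2352.75×9 + 77.07×43 + 20392.71×15 = 21174.75 + 3314.01 + 305890.65 = 330379.41
link = 309597.17/330379.41 = 0.937096
Chained index = 100 × 1.151612 × 0.979066 × 0.937096 = 105.6579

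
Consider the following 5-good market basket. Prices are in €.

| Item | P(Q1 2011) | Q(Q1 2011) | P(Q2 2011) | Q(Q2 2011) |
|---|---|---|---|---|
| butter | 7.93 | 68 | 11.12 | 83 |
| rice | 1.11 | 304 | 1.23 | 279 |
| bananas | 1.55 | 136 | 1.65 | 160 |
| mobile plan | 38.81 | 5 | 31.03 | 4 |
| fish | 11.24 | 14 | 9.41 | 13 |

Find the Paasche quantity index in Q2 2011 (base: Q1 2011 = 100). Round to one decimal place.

108.2

Paasche quantity index uses current-period prices as weights.
ΣP(Q2 2011)·Q(Q2 2011) = 11.12×83 + 1.23×279 + 1.65×160 + 31.03×4 + 9.41×13 = 922.96 + 343.17 + 264 + 124.12 + 122.33 = 1776.58
ΣP(Q2 2011)·Q(Q1 2011) = 11.12×68 + 1.23×304 + 1.65×136 + 31.03×5 + 9.41×14 = 756.16 + 373.92 + 224.4 + 155.15 + 131.74 = 1641.37
Index = 1776.58 / 1641.37 × 100 = 108.2376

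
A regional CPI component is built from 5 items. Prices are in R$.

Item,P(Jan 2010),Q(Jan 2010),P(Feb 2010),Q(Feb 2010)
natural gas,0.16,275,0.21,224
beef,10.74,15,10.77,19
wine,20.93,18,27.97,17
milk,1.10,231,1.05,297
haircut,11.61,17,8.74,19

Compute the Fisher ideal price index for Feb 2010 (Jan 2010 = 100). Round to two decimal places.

106.61

Laspeyres component (base-period weights):
ΣP(Feb 2010)Q(Jan 2010) = 0.21×275 + 10.77×15 + 27.97×18 + 1.05×231 + 8.74×17 = 57.75 + 161.55 + 503.46 + 242.55 + 148.58 = 1113.89
ΣP(Jan 2010)Q(Jan 2010) = 0.16×275 + 10.74×15 + 20.93×18 + 1.10×231 + 11.61×17 = 44 + 161.1 + 376.74 + 254.1 + 197.37 = 1033.31
L = 1113.89 / 1033.31 × 100 = 107.7982
Paasche component (current-period weights):
ΣP(Feb 2010)Q(Feb 2010) = 0.21×224 + 10.77×19 + 27.97×17 + 1.05×297 + 8.74×19 = 47.04 + 204.63 + 475.49 + 311.85 + 166.06 = 1205.07
ΣP(Jan 2010)Q(Feb 2010) = 0.16×224 + 10.74×19 + 20.93×17 + 1.10×297 + 11.61×19 = 35.84 + 204.06 + 355.81 + 326.7 + 220.59 = 1143
P = 1205.07 / 1143 × 100 = 105.4304
Fisher = √(L × P) = √(107.7982 × 105.4304) = 106.6078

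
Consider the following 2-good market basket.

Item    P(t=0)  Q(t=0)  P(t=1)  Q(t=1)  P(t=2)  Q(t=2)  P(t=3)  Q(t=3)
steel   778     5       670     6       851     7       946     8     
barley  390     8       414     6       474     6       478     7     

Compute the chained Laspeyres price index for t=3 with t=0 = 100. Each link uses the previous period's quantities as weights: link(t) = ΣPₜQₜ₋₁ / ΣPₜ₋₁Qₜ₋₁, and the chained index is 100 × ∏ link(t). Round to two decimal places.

125.26

Link t=0→t=1:
ΣP(t=1)Q(t=0) = 670×5 + 414×8 = 3350 + 3312 = 6662
ΣP(t=0)Q(t=0) = 778×5 + 390×8 = 3890 + 3120 = 7010
link = 6662/7010 = 0.950357
Link t=1→t=2:
ΣP(t=2)Q(t=1) = 851×6 + 474×6 = 5106 + 2844 = 7950
ΣP(t=1)Q(t=1) = 670×6 + 414×6 = 4020 + 2484 = 6504
link = 7950/6504 = 1.222325
Link t=2→t=3:
ΣP(t=3)Q(t=2) = 946×7 + 478×6 = 6622 + 2868 = 9490
ΣP(t=2)Q(t=2) = 851×7 + 474×6 = 5957 + 2844 = 8801
link = 9490/8801 = 1.078287
Chained index = 100 × 0.950357 × 1.222325 × 1.078287 = 125.2586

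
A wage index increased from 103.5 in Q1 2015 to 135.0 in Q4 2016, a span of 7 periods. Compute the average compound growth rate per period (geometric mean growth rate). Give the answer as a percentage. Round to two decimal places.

3.87%

Growth factor = (135.0/103.5)^(1/7) = (1.304348)^(1/7) = 1.038687
Growth rate = 1.038687 − 1 = 0.038687 = 3.8687%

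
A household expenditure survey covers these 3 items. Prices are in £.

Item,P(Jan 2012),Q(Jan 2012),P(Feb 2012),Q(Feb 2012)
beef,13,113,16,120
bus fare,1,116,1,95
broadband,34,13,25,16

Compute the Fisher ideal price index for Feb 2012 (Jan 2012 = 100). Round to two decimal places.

Laspeyres component (base-period weights):
ΣP(Feb 2012)Q(Jan 2012) = 16×113 + 1×116 + 25×13 = 1808 + 116 + 325 = 2249
ΣP(Jan 2012)Q(Jan 2012) = 13×113 + 1×116 + 34×13 = 1469 + 116 + 442 = 2027
L = 2249 / 2027 × 100 = 110.9521
Paasche component (current-period weights):
ΣP(Feb 2012)Q(Feb 2012) = 16×120 + 1×95 + 25×16 = 1920 + 95 + 400 = 2415
ΣP(Jan 2012)Q(Feb 2012) = 13×120 + 1×95 + 34×16 = 1560 + 95 + 544 = 2199
P = 2415 / 2199 × 100 = 109.8226
Fisher = √(L × P) = √(110.9521 × 109.8226) = 110.3860

110.39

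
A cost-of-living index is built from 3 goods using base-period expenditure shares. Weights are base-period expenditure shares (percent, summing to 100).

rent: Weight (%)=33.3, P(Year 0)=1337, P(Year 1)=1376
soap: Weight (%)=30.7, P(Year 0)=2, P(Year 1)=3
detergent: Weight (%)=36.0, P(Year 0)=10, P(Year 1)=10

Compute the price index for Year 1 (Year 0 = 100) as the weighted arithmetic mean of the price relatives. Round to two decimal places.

116.32

rent: 33.3 × (1376/1337) = 33.3 × 1.029170 = 34.2714
soap: 30.7 × (3/2) = 30.7 × 1.500000 = 46.0500
detergent: 36.0 × (10/10) = 36.0 × 1.000000 = 36.0000
Index = Σ wᵢ·(p₁ᵢ/p₀ᵢ) = 34.2714 + 46.0500 + 36.0000 = 116.3214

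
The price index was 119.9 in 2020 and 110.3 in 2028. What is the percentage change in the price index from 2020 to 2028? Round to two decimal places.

-8.01%

Change = (110.3 − 119.9) / 119.9 × 100
       = -9.6 / 119.9 × 100 = -8.0067%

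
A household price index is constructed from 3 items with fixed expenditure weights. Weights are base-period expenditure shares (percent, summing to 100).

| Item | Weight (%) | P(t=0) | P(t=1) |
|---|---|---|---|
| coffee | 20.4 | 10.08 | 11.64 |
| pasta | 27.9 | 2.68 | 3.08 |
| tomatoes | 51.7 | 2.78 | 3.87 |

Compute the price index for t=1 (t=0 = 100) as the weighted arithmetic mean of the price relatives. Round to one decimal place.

coffee: 20.4 × (11.64/10.08) = 20.4 × 1.154762 = 23.5571
pasta: 27.9 × (3.08/2.68) = 27.9 × 1.149254 = 32.0642
tomatoes: 51.7 × (3.87/2.78) = 51.7 × 1.392086 = 71.9709
Index = Σ wᵢ·(p₁ᵢ/p₀ᵢ) = 23.5571 + 32.0642 + 71.9709 = 127.5922

127.6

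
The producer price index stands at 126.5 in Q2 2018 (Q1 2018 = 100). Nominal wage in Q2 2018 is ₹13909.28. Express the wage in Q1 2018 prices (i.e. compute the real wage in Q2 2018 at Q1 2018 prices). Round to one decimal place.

Real = Nominal ÷ (Index/100) = 13909.28 ÷ (126.5/100)
     = 13909.28 ÷ 1.265 = 10995.4783

10995.5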